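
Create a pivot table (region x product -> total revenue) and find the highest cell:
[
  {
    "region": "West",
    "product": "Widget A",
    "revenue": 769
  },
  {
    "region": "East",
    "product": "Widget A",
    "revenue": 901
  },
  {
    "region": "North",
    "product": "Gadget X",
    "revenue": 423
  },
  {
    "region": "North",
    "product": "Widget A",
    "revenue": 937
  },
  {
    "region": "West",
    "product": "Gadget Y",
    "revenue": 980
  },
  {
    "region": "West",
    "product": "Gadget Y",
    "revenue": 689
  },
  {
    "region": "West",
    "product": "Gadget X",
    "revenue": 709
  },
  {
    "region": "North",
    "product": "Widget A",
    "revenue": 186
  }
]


Pivot: region (rows) x product (columns) -> total revenue

     Gadget X      Gadget Y      Widget A    
East             0             0           901  
North          423             0          1123  
West           709          1669           769  

Highest: West / Gadget Y = $1669

West / Gadget Y = $1669


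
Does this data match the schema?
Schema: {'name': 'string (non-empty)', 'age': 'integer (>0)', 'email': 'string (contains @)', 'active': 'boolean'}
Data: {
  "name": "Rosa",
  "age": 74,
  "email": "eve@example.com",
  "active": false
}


Validating each field against schema:
  name: OK (non-empty string)
  age: OK (positive integer)
  email: OK (string with @)
  active: OK (boolean)

Result: VALID

VALID


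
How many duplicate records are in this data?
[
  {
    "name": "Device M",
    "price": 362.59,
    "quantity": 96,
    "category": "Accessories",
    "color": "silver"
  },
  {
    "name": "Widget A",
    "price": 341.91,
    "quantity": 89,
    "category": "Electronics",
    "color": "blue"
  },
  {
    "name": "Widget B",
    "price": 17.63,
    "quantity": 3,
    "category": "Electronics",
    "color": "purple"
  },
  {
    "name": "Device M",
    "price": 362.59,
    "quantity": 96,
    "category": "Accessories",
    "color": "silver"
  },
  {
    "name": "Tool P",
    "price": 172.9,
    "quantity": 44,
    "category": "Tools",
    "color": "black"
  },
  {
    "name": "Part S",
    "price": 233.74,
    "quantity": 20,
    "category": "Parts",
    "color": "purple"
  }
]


Checking 6 records for duplicates:

  Row 1: Device M ($362.59, qty 96)
  Row 2: Widget A ($341.91, qty 89)
  Row 3: Widget B ($17.63, qty 3)
  Row 4: Device M ($362.59, qty 96) <-- DUPLICATE
  Row 5: Tool P ($172.9, qty 44)
  Row 6: Part S ($233.74, qty 20)

Duplicates found: 1
Unique records: 5

1 duplicates, 5 unique


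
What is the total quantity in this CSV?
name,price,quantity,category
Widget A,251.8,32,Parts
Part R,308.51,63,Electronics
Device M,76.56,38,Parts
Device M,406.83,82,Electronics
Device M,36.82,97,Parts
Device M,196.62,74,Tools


Computing total quantity:
Values: [32, 63, 38, 82, 97, 74]
Sum = 386

386


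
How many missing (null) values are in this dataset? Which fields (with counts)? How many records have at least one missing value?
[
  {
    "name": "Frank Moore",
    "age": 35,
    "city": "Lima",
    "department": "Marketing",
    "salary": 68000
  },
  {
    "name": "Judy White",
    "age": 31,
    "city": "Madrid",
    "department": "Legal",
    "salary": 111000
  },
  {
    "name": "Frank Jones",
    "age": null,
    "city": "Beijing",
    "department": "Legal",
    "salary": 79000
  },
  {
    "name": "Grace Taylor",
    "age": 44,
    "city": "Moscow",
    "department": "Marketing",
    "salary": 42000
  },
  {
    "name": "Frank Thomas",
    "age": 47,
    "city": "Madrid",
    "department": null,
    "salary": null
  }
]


Checking for missing (null) values in 5 records:

  Frank Moore: complete
  Judy White: complete
  Frank Jones: age
  Grace Taylor: complete
  Frank Thomas: department, salary

Per field:
  name: 0 missing
  age: 1 missing
  city: 0 missing
  department: 1 missing
  salary: 1 missing

Total missing values: 3
Records with any missing: 2

3 missing values (age: 1, department: 1, salary: 1); 2 incomplete records


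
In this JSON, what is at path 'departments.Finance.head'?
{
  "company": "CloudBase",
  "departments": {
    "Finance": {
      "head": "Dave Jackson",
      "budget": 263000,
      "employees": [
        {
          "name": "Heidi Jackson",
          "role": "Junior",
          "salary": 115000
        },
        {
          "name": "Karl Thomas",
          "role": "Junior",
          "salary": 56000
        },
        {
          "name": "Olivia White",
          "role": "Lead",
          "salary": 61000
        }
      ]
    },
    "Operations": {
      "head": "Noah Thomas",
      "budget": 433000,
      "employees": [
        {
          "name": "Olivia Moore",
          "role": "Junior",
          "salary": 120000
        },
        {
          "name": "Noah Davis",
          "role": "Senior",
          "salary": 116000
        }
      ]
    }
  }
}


Path: departments.Finance.head

Navigate:
  -> departments
  -> Finance
  -> head = 'Dave Jackson'

Dave Jackson


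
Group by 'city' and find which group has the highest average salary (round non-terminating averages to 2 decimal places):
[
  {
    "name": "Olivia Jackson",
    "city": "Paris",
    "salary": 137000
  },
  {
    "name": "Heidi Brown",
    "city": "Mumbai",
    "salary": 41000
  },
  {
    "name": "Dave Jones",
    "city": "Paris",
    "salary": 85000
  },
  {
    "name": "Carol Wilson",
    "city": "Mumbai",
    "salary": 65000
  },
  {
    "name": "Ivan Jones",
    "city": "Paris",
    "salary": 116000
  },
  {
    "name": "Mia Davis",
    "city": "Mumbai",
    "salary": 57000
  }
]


Group by: city

Groups:
  Mumbai: 3 people, avg salary = 163000/3 ≈ $54333.33
  Paris: 3 people, avg salary = 338000/3 ≈ $112666.67

Highest average salary: Paris (≈$112666.67)

Paris (≈$112666.67)


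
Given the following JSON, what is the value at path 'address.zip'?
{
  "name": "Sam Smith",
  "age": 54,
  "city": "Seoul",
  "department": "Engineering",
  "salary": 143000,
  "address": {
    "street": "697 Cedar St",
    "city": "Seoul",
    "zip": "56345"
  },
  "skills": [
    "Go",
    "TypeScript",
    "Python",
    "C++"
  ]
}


Query: address.zip
Path: address -> zip
Value: 56345

56345


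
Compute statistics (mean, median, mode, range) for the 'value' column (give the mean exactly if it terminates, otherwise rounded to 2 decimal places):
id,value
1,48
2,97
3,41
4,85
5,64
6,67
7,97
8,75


Data: [48, 97, 41, 85, 64, 67, 97, 75]
Count: 8
Sum: 574
Mean: 574/8 = 71.75
Sorted: [41, 48, 64, 67, 75, 85, 97, 97]
Median: 71.0
Mode: 97 (2 times)
Range: 97 - 41 = 56
Min: 41, Max: 97

mean=71.75, median=71.0, mode=97, range=56


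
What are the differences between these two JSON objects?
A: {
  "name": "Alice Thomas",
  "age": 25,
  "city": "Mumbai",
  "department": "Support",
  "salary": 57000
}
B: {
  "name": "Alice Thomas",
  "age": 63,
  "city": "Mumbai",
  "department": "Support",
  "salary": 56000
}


Comparing each field (in key order):
  name: same
  age: DIFFERENT
  city: same
  department: same
  salary: DIFFERENT
Differences:
  age: 25 -> 63
  salary: 57000 -> 56000

2 field(s) changed

2 changes: age, salary


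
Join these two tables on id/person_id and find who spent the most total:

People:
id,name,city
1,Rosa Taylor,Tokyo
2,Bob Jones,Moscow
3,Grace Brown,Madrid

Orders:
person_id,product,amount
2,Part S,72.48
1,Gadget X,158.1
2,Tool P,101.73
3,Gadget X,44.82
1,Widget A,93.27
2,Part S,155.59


Join on: people.id = orders.person_id

Joined rows:
  Bob Jones (Moscow) bought Part S for $72.48
  Rosa Taylor (Tokyo) bought Gadget X for $158.1
  Bob Jones (Moscow) bought Tool P for $101.73
  Grace Brown (Madrid) bought Gadget X for $44.82
  Rosa Taylor (Tokyo) bought Widget A for $93.27
  Bob Jones (Moscow) bought Part S for $155.59

Total per person:
  Bob Jones: $329.80
  Rosa Taylor: $251.37
  Grace Brown: $44.82

Top spender: Bob Jones ($329.80)

Bob Jones ($329.80)


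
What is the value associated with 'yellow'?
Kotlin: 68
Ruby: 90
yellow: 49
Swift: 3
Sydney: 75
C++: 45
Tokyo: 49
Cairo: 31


Looking up key 'yellow'
Value: 49

49


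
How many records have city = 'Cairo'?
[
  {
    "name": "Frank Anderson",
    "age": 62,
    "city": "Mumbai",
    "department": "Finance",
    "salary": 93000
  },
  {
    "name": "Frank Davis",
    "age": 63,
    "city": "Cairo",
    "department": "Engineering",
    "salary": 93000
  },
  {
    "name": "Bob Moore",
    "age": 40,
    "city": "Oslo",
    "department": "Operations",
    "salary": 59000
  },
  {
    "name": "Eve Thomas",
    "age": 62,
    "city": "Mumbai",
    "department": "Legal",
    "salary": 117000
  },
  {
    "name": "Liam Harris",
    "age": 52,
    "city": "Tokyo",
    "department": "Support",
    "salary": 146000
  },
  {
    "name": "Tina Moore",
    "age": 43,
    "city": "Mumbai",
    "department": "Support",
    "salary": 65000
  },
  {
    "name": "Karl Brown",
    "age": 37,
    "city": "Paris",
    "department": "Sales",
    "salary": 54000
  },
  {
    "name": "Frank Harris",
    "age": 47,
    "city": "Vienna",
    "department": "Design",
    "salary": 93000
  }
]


Data: 8 records
Condition: city = 'Cairo'

Checking each record:
  Frank Anderson: Mumbai
  Frank Davis: Cairo MATCH
  Bob Moore: Oslo
  Eve Thomas: Mumbai
  Liam Harris: Tokyo
  Tina Moore: Mumbai
  Karl Brown: Paris
  Frank Harris: Vienna

Count: 1

1


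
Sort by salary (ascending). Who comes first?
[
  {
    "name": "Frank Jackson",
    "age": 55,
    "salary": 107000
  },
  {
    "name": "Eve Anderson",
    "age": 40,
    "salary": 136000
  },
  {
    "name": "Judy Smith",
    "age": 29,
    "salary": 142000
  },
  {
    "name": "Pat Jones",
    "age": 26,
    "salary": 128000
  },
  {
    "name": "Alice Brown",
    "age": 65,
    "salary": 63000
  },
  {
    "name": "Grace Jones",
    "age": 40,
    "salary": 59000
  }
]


Sort by: salary (ascending)

Sorted order:
  1. Grace Jones (salary = 59000)
  2. Alice Brown (salary = 63000)
  3. Frank Jackson (salary = 107000)
  4. Pat Jones (salary = 128000)
  5. Eve Anderson (salary = 136000)
  6. Judy Smith (salary = 142000)

First: Grace Jones

Grace Jones


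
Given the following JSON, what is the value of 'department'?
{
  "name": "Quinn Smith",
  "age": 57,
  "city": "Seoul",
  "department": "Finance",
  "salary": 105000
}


Looking up field 'department'
Value: Finance

Finance


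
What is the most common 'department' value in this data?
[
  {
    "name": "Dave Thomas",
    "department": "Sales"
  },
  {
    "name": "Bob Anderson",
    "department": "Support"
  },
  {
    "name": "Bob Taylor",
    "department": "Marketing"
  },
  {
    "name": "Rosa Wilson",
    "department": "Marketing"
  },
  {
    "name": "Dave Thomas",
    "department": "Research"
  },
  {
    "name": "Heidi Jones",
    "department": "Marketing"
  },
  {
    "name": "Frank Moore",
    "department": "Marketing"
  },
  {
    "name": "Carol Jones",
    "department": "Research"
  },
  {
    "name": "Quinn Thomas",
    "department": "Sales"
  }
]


Counting 'department' values across 9 records:

  Marketing: 4 ####
  Sales: 2 ##
  Research: 2 ##
  Support: 1 #

Most common: Marketing (4 times)

Marketing (4 times)


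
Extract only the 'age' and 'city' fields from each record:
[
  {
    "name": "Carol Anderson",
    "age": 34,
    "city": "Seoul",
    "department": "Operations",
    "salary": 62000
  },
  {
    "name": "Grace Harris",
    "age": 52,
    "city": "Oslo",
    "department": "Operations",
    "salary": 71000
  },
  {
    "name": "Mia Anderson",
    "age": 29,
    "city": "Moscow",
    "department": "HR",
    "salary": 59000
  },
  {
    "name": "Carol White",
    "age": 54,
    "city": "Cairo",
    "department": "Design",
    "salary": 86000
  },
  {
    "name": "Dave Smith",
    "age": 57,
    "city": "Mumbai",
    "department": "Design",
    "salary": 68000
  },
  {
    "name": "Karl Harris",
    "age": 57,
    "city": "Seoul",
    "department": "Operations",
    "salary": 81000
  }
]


Original: 6 records with fields: name, age, city, department, salary
Keep: ['age', 'city']
Drop: ['name', 'department', 'salary']
Result: 6 records, 2 fields each

[
  {
    "age": 34,
    "city": "Seoul"
  },
  {
    "age": 52,
    "city": "Oslo"
  },
  {
    "age": 29,
    "city": "Moscow"
  },
  {
    "age": 54,
    "city": "Cairo"
  },
  {
    "age": 57,
    "city": "Mumbai"
  },
  {
    "age": 57,
    "city": "Seoul"
  }
]


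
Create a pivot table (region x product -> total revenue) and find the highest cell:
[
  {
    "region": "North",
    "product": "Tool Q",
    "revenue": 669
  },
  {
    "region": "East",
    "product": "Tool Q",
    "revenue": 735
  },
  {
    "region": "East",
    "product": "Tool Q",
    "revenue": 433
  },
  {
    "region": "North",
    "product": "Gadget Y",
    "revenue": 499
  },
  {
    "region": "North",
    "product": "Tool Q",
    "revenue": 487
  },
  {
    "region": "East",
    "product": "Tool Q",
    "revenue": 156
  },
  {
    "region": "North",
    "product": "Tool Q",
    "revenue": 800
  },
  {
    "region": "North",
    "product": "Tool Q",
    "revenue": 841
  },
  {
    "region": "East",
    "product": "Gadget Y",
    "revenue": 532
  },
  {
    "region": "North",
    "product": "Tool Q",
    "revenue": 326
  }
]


Pivot: region (rows) x product (columns) -> total revenue

     Gadget Y      Tool Q      
East           532          1324  
North          499          3123  

Highest: North / Tool Q = $3123

North / Tool Q = $3123


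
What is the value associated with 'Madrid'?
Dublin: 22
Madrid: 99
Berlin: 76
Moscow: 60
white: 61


Looking up key 'Madrid'
Value: 99

99


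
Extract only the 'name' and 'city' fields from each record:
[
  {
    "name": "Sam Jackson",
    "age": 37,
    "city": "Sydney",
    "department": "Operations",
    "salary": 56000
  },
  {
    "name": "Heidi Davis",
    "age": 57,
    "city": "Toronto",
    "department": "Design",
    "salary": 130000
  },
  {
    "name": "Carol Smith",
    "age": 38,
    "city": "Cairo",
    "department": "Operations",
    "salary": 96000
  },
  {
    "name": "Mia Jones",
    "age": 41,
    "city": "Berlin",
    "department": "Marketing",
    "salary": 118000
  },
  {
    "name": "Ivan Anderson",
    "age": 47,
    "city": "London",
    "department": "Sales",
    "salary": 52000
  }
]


Original: 5 records with fields: name, age, city, department, salary
Keep: ['name', 'city']
Drop: ['age', 'department', 'salary']
Result: 5 records, 2 fields each

[
  {
    "name": "Sam Jackson",
    "city": "Sydney"
  },
  {
    "name": "Heidi Davis",
    "city": "Toronto"
  },
  {
    "name": "Carol Smith",
    "city": "Cairo"
  },
  {
    "name": "Mia Jones",
    "city": "Berlin"
  },
  {
    "name": "Ivan Anderson",
    "city": "London"
  }
]


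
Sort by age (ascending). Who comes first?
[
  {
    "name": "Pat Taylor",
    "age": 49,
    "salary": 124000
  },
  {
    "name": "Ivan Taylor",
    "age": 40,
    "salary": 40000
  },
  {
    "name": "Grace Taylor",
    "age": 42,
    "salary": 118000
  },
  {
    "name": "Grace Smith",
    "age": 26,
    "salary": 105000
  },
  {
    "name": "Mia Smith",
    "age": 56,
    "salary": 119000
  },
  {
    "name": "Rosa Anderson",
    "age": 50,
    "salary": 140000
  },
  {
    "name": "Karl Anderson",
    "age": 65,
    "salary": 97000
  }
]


Sort by: age (ascending)

Sorted order:
  1. Grace Smith (age = 26)
  2. Ivan Taylor (age = 40)
  3. Grace Taylor (age = 42)
  4. Pat Taylor (age = 49)
  5. Rosa Anderson (age = 50)
  6. Mia Smith (age = 56)
  7. Karl Anderson (age = 65)

First: Grace Smith

Grace Smith


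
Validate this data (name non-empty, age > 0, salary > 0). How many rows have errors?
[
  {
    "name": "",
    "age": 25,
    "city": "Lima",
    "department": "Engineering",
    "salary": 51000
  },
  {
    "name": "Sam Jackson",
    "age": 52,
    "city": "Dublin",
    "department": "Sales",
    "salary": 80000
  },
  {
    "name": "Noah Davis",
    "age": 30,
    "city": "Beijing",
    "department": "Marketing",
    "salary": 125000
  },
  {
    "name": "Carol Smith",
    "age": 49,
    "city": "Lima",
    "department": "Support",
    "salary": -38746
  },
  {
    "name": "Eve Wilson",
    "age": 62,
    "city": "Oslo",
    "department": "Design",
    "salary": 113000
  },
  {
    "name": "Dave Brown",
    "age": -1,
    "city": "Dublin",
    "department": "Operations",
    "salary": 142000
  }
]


Validating 6 records:
Rules: name non-empty, age > 0, salary > 0

  Row 1 (???): empty name
  Row 2 (Sam Jackson): OK
  Row 3 (Noah Davis): OK
  Row 4 (Carol Smith): negative salary: -38746
  Row 5 (Eve Wilson): OK
  Row 6 (Dave Brown): negative age: -1

Total errors: 3

3 errors


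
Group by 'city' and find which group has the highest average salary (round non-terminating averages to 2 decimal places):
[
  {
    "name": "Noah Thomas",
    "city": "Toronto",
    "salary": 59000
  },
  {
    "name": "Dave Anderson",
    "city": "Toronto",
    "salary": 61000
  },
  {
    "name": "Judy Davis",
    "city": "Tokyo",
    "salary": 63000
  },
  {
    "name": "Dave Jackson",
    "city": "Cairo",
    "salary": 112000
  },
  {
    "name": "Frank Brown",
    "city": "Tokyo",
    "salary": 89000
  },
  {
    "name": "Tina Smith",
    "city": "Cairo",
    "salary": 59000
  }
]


Group by: city

Groups:
  Cairo: 2 people, avg salary = 171000/2 = $85500
  Tokyo: 2 people, avg salary = 152000/2 = $76000
  Toronto: 2 people, avg salary = 120000/2 = $60000

Highest average salary: Cairo ($85500)

Cairo ($85500)


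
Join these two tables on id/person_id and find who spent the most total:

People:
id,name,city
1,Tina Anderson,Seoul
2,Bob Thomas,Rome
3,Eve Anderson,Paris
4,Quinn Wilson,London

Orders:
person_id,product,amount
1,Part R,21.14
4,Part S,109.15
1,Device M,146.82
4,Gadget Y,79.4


Join on: people.id = orders.person_id

Joined rows:
  Tina Anderson (Seoul) bought Part R for $21.14
  Quinn Wilson (London) bought Part S for $109.15
  Tina Anderson (Seoul) bought Device M for $146.82
  Quinn Wilson (London) bought Gadget Y for $79.4

Total per person:
  Quinn Wilson: $188.55
  Tina Anderson: $167.96

Top spender: Quinn Wilson ($188.55)

Quinn Wilson ($188.55)


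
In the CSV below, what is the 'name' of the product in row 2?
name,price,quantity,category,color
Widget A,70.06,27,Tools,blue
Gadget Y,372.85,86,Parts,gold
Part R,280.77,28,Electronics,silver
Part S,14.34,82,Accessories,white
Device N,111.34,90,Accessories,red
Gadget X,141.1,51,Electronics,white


Query: Row 2 ('Gadget Y'), column 'name'
Value: Gadget Y

Gadget Y


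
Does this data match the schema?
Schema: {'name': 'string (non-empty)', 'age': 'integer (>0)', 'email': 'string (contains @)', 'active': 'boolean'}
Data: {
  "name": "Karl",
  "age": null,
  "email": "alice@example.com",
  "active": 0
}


Validating each field against schema:
  name: OK (non-empty string)
  age: FAIL (null is not an integer)
  email: OK (string with @)
  active: FAIL (0 is not a boolean)

Result: INVALID (2 errors: age, active)

INVALID (2 errors: age, active)


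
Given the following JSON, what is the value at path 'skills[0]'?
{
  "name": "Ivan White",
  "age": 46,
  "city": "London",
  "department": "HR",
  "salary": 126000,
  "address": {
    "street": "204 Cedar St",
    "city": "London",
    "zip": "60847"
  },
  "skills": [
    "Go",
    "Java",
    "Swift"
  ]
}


Query: skills[0]
Path: skills -> first element
Value: Go

Go


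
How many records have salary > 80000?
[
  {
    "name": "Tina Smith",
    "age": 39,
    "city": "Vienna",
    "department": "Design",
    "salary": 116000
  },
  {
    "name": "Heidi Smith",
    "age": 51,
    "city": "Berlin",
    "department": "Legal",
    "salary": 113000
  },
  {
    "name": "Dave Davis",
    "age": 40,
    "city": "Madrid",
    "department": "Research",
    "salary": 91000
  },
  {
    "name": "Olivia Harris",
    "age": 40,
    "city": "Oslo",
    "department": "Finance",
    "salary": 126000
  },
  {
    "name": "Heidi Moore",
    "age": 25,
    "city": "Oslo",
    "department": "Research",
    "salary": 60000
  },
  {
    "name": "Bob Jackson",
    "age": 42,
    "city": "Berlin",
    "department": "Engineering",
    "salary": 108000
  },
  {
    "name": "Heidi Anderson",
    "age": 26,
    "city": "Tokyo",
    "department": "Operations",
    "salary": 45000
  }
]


Data: 7 records
Condition: salary > 80000

Checking each record:
  Tina Smith: 116000 MATCH
  Heidi Smith: 113000 MATCH
  Dave Davis: 91000 MATCH
  Olivia Harris: 126000 MATCH
  Heidi Moore: 60000
  Bob Jackson: 108000 MATCH
  Heidi Anderson: 45000

Count: 5

5


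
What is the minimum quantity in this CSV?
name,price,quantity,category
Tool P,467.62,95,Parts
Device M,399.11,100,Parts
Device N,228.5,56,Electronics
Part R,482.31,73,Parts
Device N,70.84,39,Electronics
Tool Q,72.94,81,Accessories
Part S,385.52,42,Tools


Computing minimum quantity:
Values: [95, 100, 56, 73, 39, 81, 42]
Min = 39

39


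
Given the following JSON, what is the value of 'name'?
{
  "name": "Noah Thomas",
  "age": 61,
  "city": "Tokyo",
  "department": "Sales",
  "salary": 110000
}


Looking up field 'name'
Value: Noah Thomas

Noah Thomas


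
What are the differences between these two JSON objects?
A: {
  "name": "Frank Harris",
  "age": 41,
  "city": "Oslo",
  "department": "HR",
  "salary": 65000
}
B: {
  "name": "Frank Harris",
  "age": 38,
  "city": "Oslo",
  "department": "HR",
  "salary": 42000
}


Comparing each field (in key order):
  name: same
  age: DIFFERENT
  city: same
  department: same
  salary: DIFFERENT
Differences:
  age: 41 -> 38
  salary: 65000 -> 42000

2 field(s) changed

2 changes: age, salary


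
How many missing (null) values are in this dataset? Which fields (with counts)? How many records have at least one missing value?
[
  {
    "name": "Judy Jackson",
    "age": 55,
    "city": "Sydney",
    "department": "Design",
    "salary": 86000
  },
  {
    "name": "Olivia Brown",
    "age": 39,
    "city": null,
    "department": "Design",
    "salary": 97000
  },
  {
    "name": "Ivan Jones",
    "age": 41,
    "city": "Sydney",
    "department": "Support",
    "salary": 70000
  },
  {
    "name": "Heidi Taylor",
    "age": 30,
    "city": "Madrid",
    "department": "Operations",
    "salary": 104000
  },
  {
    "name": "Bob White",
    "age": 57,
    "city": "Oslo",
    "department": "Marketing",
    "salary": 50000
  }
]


Checking for missing (null) values in 5 records:

  Judy Jackson: complete
  Olivia Brown: city
  Ivan Jones: complete
  Heidi Taylor: complete
  Bob White: complete

Per field:
  name: 0 missing
  age: 0 missing
  city: 1 missing
  department: 0 missing
  salary: 0 missing

Total missing values: 1
Records with any missing: 1

1 missing values (city: 1); 1 incomplete records


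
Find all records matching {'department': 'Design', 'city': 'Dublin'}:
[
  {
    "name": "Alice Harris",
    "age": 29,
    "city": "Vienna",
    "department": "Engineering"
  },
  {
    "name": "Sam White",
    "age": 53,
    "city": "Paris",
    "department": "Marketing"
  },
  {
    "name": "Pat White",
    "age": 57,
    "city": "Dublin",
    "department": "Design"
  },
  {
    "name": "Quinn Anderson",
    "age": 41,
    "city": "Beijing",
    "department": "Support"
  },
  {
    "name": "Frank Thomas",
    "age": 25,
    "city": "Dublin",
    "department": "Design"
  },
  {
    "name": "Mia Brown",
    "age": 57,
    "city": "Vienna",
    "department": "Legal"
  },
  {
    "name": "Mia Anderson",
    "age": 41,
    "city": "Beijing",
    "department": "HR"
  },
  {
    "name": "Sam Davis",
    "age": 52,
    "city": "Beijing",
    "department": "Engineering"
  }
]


Search criteria: {'department': 'Design', 'city': 'Dublin'}

Checking 8 records:
  Alice Harris: {department: Engineering, city: Vienna}
  Sam White: {department: Marketing, city: Paris}
  Pat White: {department: Design, city: Dublin} <-- MATCH
  Quinn Anderson: {department: Support, city: Beijing}
  Frank Thomas: {department: Design, city: Dublin} <-- MATCH
  Mia Brown: {department: Legal, city: Vienna}
  Mia Anderson: {department: HR, city: Beijing}
  Sam Davis: {department: Engineering, city: Beijing}

Matches: ["Pat White", "Frank Thomas"]

["Pat White", "Frank Thomas"]


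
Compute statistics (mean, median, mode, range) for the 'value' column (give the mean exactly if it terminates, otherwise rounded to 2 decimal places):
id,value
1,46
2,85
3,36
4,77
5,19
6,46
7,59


Data: [46, 85, 36, 77, 19, 46, 59]
Count: 7
Sum: 368
Mean: 368/7 ≈ 52.57 (rounded to 2 decimal places)
Sorted: [19, 36, 46, 46, 59, 77, 85]
Median: 46.0
Mode: 46 (2 times)
Range: 85 - 19 = 66
Min: 19, Max: 85

mean≈52.57, median=46.0, mode=46, range=66


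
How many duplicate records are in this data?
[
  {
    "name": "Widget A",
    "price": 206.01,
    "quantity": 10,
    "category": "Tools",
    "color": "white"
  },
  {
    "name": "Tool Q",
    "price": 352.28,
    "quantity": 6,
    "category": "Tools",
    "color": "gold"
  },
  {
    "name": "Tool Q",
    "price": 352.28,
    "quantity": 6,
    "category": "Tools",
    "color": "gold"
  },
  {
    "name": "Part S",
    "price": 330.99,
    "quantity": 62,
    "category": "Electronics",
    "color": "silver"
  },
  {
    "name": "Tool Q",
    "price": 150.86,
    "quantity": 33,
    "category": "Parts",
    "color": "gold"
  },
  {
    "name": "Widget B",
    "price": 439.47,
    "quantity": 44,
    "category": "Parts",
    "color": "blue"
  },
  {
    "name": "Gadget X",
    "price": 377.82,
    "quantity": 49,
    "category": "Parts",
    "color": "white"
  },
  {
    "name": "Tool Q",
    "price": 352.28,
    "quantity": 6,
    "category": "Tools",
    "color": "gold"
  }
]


Checking 8 records for duplicates:

  Row 1: Widget A ($206.01, qty 10)
  Row 2: Tool Q ($352.28, qty 6)
  Row 3: Tool Q ($352.28, qty 6) <-- DUPLICATE
  Row 4: Part S ($330.99, qty 62)
  Row 5: Tool Q ($150.86, qty 33)
  Row 6: Widget B ($439.47, qty 44)
  Row 7: Gadget X ($377.82, qty 49)
  Row 8: Tool Q ($352.28, qty 6) <-- DUPLICATE

Duplicates found: 2
Unique records: 6

2 duplicates, 6 unique


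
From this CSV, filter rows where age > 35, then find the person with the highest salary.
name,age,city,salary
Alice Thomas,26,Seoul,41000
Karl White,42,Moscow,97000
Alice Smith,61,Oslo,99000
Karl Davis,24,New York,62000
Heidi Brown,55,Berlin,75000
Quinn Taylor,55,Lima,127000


Filter: age > 35
Sort by: salary (descending)

Filtered records (4):
  Quinn Taylor, age 55, salary $127000
  Alice Smith, age 61, salary $99000
  Karl White, age 42, salary $97000
  Heidi Brown, age 55, salary $75000

Highest salary: Quinn Taylor ($127000)

Quinn Taylor


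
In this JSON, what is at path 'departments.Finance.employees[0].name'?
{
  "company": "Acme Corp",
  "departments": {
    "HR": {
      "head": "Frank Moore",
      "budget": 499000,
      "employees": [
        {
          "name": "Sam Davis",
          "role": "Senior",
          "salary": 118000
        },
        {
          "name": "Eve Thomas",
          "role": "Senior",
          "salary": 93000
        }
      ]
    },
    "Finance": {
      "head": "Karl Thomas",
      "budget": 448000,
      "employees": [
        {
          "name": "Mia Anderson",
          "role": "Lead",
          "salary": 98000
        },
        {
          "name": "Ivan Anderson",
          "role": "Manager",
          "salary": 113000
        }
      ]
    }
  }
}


Path: departments.Finance.employees[0].name

Navigate:
  -> departments
  -> Finance
  -> employees[0].name = 'Mia Anderson'

Mia Anderson


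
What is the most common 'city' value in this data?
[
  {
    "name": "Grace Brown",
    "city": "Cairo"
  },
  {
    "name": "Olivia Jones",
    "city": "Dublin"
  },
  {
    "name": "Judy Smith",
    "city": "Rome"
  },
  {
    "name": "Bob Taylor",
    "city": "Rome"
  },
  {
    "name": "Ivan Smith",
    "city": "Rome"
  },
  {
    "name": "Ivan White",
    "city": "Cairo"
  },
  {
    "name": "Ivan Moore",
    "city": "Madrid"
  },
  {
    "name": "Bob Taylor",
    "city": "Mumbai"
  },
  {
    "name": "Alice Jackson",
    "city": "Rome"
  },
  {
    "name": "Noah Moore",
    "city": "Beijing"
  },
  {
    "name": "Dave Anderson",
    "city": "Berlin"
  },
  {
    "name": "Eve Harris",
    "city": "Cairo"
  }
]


Counting 'city' values across 12 records:

  Rome: 4 ####
  Cairo: 3 ###
  Dublin: 1 #
  Madrid: 1 #
  Mumbai: 1 #
  Beijing: 1 #
  Berlin: 1 #

Most common: Rome (4 times)

Rome (4 times)


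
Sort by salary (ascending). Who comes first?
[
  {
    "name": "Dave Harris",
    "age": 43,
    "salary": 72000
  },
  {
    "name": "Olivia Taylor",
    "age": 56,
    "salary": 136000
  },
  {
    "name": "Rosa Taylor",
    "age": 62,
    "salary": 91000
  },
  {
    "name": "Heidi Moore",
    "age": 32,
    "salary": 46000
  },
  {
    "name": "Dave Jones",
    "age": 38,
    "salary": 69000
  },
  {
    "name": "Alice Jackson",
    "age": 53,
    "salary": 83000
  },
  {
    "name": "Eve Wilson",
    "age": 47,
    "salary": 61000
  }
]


Sort by: salary (ascending)

Sorted order:
  1. Heidi Moore (salary = 46000)
  2. Eve Wilson (salary = 61000)
  3. Dave Jones (salary = 69000)
  4. Dave Harris (salary = 72000)
  5. Alice Jackson (salary = 83000)
  6. Rosa Taylor (salary = 91000)
  7. Olivia Taylor (salary = 136000)

First: Heidi Moore

Heidi Moore


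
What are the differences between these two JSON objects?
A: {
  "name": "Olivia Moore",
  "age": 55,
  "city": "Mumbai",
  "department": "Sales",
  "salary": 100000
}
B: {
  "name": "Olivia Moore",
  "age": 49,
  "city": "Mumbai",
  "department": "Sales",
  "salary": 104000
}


Comparing each field (in key order):
  name: same
  age: DIFFERENT
  city: same
  department: same
  salary: DIFFERENT
Differences:
  age: 55 -> 49
  salary: 100000 -> 104000

2 field(s) changed

2 changes: age, salary


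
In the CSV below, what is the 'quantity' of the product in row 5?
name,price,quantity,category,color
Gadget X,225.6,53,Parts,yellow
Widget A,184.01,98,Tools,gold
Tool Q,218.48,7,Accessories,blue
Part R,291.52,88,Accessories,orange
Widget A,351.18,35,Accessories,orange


Query: Row 5 ('Widget A'), column 'quantity'
Value: 35

35


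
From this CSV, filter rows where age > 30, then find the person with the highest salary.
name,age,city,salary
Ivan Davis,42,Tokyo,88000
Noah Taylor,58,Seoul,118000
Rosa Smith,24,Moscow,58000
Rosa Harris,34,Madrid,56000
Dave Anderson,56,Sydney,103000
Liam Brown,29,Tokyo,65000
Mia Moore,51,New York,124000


Filter: age > 30
Sort by: salary (descending)

Filtered records (5):
  Mia Moore, age 51, salary $124000
  Noah Taylor, age 58, salary $118000
  Dave Anderson, age 56, salary $103000
  Ivan Davis, age 42, salary $88000
  Rosa Harris, age 34, salary $56000

Highest salary: Mia Moore ($124000)

Mia Moore


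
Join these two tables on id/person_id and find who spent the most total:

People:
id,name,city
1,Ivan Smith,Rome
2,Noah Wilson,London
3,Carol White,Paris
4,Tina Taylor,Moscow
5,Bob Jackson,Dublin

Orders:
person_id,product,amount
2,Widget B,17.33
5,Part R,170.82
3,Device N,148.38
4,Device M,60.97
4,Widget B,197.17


Join on: people.id = orders.person_id

Joined rows:
  Noah Wilson (London) bought Widget B for $17.33
  Bob Jackson (Dublin) bought Part R for $170.82
  Carol White (Paris) bought Device N for $148.38
  Tina Taylor (Moscow) bought Device M for $60.97
  Tina Taylor (Moscow) bought Widget B for $197.17

Total per person:
  Tina Taylor: $258.14
  Bob Jackson: $170.82
  Carol White: $148.38
  Noah Wilson: $17.33

Top spender: Tina Taylor ($258.14)

Tina Taylor ($258.14)


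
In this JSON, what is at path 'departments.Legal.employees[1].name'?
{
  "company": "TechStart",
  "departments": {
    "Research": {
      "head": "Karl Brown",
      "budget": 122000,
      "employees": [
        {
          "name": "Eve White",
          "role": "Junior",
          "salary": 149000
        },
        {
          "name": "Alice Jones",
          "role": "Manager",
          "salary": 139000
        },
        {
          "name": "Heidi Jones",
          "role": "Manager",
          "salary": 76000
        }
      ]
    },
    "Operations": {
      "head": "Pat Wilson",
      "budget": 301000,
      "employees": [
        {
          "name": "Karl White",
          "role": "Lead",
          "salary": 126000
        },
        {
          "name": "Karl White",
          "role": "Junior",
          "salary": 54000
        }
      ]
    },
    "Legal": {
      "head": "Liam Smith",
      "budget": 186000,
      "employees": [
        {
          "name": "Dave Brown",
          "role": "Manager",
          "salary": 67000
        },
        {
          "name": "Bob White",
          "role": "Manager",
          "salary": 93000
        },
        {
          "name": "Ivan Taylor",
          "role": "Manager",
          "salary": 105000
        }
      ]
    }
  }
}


Path: departments.Legal.employees[1].name

Navigate:
  -> departments
  -> Legal
  -> employees[1].name = 'Bob White'

Bob White


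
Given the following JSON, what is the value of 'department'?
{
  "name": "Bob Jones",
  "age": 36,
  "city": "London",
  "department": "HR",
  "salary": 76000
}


Looking up field 'department'
Value: HR

HR


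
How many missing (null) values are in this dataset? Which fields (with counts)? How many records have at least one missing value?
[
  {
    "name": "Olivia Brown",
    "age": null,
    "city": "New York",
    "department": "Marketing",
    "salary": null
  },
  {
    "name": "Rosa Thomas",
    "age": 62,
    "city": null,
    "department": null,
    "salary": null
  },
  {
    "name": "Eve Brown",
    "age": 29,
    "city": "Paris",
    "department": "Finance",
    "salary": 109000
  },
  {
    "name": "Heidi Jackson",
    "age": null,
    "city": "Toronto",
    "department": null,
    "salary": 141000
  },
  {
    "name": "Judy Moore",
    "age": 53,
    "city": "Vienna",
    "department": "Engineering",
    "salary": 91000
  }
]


Checking for missing (null) values in 5 records:

  Olivia Brown: age, salary
  Rosa Thomas: city, department, salary
  Eve Brown: complete
  Heidi Jackson: age, department
  Judy Moore: complete

Per field:
  name: 0 missing
  age: 2 missing
  city: 1 missing
  department: 2 missing
  salary: 2 missing

Total missing values: 7
Records with any missing: 3

7 missing values (age: 2, city: 1, department: 2, salary: 2); 3 incomplete records


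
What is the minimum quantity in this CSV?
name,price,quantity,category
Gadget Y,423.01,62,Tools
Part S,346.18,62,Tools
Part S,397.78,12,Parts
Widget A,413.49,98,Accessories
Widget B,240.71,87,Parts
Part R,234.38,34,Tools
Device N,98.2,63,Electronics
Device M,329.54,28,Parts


Computing minimum quantity:
Values: [62, 62, 12, 98, 87, 34, 63, 28]
Min = 12

12


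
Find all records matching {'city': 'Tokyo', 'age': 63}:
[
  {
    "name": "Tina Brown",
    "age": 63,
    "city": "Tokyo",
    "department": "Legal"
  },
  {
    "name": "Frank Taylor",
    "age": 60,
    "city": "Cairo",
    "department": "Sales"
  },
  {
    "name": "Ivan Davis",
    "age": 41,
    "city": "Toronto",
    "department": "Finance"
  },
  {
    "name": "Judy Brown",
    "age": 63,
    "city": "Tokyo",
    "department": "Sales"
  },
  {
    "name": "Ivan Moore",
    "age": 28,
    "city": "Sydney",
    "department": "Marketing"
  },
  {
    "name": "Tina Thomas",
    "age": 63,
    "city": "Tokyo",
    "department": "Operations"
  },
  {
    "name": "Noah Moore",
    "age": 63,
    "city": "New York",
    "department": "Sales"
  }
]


Search criteria: {'city': 'Tokyo', 'age': 63}

Checking 7 records:
  Tina Brown: {city: Tokyo, age: 63} <-- MATCH
  Frank Taylor: {city: Cairo, age: 60}
  Ivan Davis: {city: Toronto, age: 41}
  Judy Brown: {city: Tokyo, age: 63} <-- MATCH
  Ivan Moore: {city: Sydney, age: 28}
  Tina Thomas: {city: Tokyo, age: 63} <-- MATCH
  Noah Moore: {city: New York, age: 63}

Matches: ["Tina Brown", "Judy Brown", "Tina Thomas"]

["Tina Brown", "Judy Brown", "Tina Thomas"]


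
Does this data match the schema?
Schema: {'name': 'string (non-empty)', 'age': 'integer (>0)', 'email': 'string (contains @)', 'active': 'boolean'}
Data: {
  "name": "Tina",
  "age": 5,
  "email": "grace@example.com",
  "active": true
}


Validating each field against schema:
  name: OK (non-empty string)
  age: OK (positive integer)
  email: OK (string with @)
  active: OK (boolean)

Result: VALID

VALID


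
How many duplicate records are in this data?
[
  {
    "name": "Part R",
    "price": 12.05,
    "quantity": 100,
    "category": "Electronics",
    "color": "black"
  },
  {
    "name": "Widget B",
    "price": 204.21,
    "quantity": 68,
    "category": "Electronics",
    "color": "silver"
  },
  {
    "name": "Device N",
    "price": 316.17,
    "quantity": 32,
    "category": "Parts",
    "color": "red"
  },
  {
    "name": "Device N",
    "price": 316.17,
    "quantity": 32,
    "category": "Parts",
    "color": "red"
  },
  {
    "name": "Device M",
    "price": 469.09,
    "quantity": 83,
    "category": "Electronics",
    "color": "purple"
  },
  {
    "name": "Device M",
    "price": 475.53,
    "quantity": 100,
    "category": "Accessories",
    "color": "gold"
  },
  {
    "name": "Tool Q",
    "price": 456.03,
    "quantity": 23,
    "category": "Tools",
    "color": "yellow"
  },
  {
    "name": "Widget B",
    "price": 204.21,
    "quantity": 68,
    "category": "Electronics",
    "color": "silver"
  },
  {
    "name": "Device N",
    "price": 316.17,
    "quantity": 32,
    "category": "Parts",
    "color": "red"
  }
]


Checking 9 records for duplicates:

  Row 1: Part R ($12.05, qty 100)
  Row 2: Widget B ($204.21, qty 68)
  Row 3: Device N ($316.17, qty 32)
  Row 4: Device N ($316.17, qty 32) <-- DUPLICATE
  Row 5: Device M ($469.09, qty 83)
  Row 6: Device M ($475.53, qty 100)
  Row 7: Tool Q ($456.03, qty 23)
  Row 8: Widget B ($204.21, qty 68) <-- DUPLICATE
  Row 9: Device N ($316.17, qty 32) <-- DUPLICATE

Duplicates found: 3
Unique records: 6

3 duplicates, 6 unique


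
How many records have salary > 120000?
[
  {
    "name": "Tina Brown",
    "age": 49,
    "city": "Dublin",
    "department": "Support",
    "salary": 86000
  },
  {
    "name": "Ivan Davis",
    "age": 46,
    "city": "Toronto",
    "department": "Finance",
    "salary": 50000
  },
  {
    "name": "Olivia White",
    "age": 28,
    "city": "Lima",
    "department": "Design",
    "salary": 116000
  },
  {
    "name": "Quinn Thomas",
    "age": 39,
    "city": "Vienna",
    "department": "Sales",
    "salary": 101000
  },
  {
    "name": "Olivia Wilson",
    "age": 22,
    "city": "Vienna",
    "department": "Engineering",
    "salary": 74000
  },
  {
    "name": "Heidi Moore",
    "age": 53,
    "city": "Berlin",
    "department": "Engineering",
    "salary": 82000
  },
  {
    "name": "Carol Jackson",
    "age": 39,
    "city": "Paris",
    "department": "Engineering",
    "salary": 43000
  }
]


Data: 7 records
Condition: salary > 120000

Checking each record:
  Tina Brown: 86000
  Ivan Davis: 50000
  Olivia White: 116000
  Quinn Thomas: 101000
  Olivia Wilson: 74000
  Heidi Moore: 82000
  Carol Jackson: 43000

Count: 0

0


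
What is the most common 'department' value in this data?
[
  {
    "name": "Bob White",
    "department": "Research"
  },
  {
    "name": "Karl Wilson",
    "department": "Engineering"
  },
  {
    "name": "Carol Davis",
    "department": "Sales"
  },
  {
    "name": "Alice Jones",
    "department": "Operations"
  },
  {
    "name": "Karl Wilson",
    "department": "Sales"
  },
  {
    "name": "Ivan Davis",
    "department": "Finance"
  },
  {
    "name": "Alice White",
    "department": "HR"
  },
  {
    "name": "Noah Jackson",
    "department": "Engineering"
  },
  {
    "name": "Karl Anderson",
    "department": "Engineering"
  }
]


Counting 'department' values across 9 records:

  Engineering: 3 ###
  Sales: 2 ##
  Research: 1 #
  Operations: 1 #
  Finance: 1 #
  HR: 1 #

Most common: Engineering (3 times)

Engineering (3 times)


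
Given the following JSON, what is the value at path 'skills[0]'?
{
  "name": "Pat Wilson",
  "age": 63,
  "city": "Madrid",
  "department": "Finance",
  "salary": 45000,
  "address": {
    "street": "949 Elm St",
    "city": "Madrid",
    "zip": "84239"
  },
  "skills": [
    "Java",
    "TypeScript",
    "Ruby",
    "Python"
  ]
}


Query: skills[0]
Path: skills -> first element
Value: Java

Java
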